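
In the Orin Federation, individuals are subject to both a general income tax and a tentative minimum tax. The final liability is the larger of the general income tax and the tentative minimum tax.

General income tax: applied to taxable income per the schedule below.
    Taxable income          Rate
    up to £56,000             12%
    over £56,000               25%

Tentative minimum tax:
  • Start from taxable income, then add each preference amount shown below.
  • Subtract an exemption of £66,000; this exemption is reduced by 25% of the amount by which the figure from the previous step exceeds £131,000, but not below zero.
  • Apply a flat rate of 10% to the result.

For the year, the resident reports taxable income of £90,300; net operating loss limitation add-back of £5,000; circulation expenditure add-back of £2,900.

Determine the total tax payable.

General income tax:
  £56,000 × 12% = £6,720
  £34,300 × 25% = £8,575
  → £15,295

Tentative minimum tax:
  Adjusted income: £90,300 + £5,000 + £2,900 = £98,200
  Exemption: £98,200 ≤ £131,000, so full £66,000 applies
  Base: £98,200 − £66,000 = £32,200
  £32,200 × 10% = £3,220

£15,295 > £3,220, so the general income tax governs.

£15,295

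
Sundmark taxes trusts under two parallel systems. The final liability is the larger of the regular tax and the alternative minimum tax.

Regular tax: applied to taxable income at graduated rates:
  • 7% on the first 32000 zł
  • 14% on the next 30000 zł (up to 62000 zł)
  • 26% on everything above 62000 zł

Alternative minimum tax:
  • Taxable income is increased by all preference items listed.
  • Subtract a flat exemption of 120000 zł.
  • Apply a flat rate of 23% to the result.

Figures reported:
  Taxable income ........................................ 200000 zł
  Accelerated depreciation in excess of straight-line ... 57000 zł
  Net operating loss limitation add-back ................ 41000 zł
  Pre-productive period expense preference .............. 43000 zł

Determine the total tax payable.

Regular tax:
  32000 zł × 7% = 2240 zł
  30000 zł × 14% = 4200 zł
  138000 zł × 26% = 35880 zł
  → 42320 zł

Alternative minimum tax:
  Adjusted income: 200000 zł + 57000 zł + 41000 zł + 43000 zł = 341000 zł
  Less exemption 120000 zł → base 221000 zł
  221000 zł × 23% = 50830 zł

50830 zł > 42320 zł, so the alternative minimum tax is the binding amount.

50830 zł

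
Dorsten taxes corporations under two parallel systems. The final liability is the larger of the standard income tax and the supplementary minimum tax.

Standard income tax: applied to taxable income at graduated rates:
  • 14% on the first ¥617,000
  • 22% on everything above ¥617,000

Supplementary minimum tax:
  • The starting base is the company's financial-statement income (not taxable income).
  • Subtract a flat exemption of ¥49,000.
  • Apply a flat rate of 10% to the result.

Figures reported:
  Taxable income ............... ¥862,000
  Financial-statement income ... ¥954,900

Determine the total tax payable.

Standard income tax:
  ¥617,000 × 14% = ¥86,380
  ¥245,000 × 22% = ¥53,900
  → ¥140,280

Supplementary minimum tax:
  Base (financial-statement income): ¥954,900
  Less exemption ¥49,000 → base ¥905,900
  ¥905,900 × 10% = ¥90,590

¥140,280 > ¥90,590, so the standard income tax governs.

¥140,280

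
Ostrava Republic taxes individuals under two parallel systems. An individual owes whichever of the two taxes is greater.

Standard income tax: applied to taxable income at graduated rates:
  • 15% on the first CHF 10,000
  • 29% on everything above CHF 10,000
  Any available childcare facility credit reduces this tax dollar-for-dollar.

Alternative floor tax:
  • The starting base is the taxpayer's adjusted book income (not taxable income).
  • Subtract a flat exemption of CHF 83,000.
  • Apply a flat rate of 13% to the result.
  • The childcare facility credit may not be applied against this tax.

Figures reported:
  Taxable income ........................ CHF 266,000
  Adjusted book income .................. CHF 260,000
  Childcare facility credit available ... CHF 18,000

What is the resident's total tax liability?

Standard income tax:
  CHF 10,000 × 15% = CHF 1,500
  CHF 256,000 × 29% = CHF 74,240
  → CHF 75,740
  Less childcare facility credit CHF 18,000 → CHF 57,740

Alternative floor tax:
  Base (adjusted book income): CHF 260,000
  Less exemption CHF 83,000 → base CHF 177,000
  CHF 177,000 × 13% = CHF 23,010

CHF 57,740 > CHF 23,010, so the standard income tax governs.

CHF 57,740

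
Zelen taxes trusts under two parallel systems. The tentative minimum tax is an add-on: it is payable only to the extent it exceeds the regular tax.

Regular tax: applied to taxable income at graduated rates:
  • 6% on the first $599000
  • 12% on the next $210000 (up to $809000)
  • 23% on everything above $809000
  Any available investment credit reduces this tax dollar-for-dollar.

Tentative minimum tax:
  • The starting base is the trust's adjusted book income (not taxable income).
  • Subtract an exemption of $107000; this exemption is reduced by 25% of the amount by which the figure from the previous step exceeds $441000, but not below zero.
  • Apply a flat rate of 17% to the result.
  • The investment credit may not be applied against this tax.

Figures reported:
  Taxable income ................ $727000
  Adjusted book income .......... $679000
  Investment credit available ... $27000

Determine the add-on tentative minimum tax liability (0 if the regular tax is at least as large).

Tentative minimum tax:
  Base (adjusted book income): $679000
  Exemption: $107000 − 25% × ($679000 − $441000) = $107000 − $59500 = $47500
  Base: $679000 − $47500 = $631500
  $631500 × 17% = $107355

Regular tax:
  $599000 × 6% = $35940
  $128000 × 12% = $15360
  → $51300
  Less investment credit $27000 → $24300

Excess of tentative minimum tax over regular tax: $107355 − $24300 = $83055.

$83055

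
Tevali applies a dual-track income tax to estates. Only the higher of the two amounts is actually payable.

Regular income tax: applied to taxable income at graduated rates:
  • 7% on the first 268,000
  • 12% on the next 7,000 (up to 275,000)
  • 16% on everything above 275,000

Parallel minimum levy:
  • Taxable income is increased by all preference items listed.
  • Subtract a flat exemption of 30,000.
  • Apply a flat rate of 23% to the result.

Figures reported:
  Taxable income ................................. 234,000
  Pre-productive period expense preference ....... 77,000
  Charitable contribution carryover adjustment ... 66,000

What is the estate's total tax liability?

79,810

Parallel minimum levy:
  Adjusted income: 234,000 + 77,000 + 66,000 = 377,000
  Less exemption 30,000 → base 347,000
  347,000 × 23% = 79,810

Regular income tax:
  234,000 × 7% = 16,380

79,810 > 16,380, so the parallel minimum levy is the binding amount.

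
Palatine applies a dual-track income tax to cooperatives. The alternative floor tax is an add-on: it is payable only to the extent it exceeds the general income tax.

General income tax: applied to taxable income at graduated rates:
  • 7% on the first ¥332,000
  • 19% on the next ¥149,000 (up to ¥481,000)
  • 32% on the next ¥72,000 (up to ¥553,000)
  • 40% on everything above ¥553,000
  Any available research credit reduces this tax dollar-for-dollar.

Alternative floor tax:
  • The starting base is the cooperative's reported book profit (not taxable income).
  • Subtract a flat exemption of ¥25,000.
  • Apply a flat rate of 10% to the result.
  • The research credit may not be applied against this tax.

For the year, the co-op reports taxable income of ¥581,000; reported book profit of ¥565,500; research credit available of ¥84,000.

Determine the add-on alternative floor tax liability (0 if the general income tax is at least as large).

General income tax:
  ¥332,000 × 7% = ¥23,240
  ¥149,000 × 19% = ¥28,310
  ¥72,000 × 32% = ¥23,040
  ¥28,000 × 40% = ¥11,200
  → ¥85,790
  Less research credit ¥84,000 → ¥1,790

Alternative floor tax:
  Base (reported book profit): ¥565,500
  Less exemption ¥25,000 → base ¥540,500
  ¥540,500 × 10% = ¥54,050

Excess of alternative floor tax over general income tax: ¥54,050 − ¥1,790 = ¥52,260.

¥52,260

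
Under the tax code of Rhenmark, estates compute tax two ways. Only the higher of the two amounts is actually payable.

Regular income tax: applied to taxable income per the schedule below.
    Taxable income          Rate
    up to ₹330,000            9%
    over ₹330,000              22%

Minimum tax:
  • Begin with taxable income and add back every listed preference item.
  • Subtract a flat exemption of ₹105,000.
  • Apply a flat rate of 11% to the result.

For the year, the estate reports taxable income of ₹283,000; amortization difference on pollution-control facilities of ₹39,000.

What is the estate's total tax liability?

₹25,470

Regular income tax:
  ₹283,000 × 9% = ₹25,470

Minimum tax:
  Adjusted income: ₹283,000 + ₹39,000 = ₹322,000
  Less exemption ₹105,000 → base ₹217,000
  ₹217,000 × 11% = ₹23,870

₹25,470 > ₹23,870, so the regular income tax governs.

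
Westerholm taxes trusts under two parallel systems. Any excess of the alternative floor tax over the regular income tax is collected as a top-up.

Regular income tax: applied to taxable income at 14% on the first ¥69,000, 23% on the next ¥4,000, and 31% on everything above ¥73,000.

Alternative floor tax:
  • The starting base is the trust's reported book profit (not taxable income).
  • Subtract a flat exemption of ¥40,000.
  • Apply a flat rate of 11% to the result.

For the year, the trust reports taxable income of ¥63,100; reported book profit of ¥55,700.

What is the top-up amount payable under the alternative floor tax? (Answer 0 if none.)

¥0

Regular income tax:
  ¥63,100 × 14% = ¥8,834

Alternative floor tax:
  Base (reported book profit): ¥55,700
  Less exemption ¥40,000 → base ¥15,700
  ¥15,700 × 11% = ¥1,727

¥1,727 ≤ ¥8,834, so no add-on is due.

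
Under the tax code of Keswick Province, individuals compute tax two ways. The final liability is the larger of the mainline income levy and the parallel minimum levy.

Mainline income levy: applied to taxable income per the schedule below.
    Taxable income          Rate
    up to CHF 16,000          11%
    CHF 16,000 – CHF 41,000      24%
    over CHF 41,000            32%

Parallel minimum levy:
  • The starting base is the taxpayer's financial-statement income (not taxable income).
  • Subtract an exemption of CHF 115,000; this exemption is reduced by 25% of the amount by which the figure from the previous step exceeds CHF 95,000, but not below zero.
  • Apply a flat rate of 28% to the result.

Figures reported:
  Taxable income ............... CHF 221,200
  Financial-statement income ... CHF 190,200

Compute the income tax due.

CHF 65,424

Mainline income levy:
  CHF 16,000 × 11% = CHF 1,760
  CHF 25,000 × 24% = CHF 6,000
  CHF 180,200 × 32% = CHF 57,664
  → CHF 65,424

Parallel minimum levy:
  Base (financial-statement income): CHF 190,200
  Exemption: CHF 115,000 − 25% × (CHF 190,200 − CHF 95,000) = CHF 115,000 − CHF 23,800 = CHF 91,200
  Base: CHF 190,200 − CHF 91,200 = CHF 99,000
  CHF 99,000 × 28% = CHF 27,720

CHF 65,424 > CHF 27,720, so the mainline income levy governs.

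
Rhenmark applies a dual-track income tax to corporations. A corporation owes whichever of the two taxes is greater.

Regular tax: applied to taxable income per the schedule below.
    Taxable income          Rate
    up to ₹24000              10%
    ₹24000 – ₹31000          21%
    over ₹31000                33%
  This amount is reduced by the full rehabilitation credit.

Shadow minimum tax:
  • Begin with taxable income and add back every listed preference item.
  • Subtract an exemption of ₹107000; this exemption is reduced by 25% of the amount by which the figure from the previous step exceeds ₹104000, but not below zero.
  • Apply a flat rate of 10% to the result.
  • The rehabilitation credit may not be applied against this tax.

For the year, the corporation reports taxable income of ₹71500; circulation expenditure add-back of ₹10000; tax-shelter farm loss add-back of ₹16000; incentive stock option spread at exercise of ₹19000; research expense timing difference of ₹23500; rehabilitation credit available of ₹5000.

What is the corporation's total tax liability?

Shadow minimum tax:
  Adjusted income: ₹71500 + ₹10000 + ₹16000 + ₹19000 + ₹23500 = ₹140000
  Exemption: ₹107000 − 25% × (₹140000 − ₹104000) = ₹107000 − ₹9000 = ₹98000
  Base: ₹140000 − ₹98000 = ₹42000
  ₹42000 × 10% = ₹4200

Regular tax:
  ₹24000 × 10% = ₹2400
  ₹7000 × 21% = ₹1470
  ₹40500 × 33% = ₹13365
  → ₹17235
  Less rehabilitation credit ₹5000 → ₹12235

₹12235 > ₹4200, so the regular tax governs.

₹12235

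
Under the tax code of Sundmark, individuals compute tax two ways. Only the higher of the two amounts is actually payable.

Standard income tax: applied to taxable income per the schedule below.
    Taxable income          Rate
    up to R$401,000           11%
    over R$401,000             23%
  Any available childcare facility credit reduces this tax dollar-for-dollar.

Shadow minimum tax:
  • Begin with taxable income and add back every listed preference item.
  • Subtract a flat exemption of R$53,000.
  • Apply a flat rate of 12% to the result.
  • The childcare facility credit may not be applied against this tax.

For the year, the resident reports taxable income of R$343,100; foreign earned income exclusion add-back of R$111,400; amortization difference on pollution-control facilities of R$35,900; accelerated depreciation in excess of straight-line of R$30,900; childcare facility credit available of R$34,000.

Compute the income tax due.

Shadow minimum tax:
  Adjusted income: R$343,100 + R$111,400 + R$35,900 + R$30,900 = R$521,300
  Less exemption R$53,000 → base R$468,300
  R$468,300 × 12% = R$56,196

Standard income tax:
  R$343,100 × 11% = R$37,741
  Less childcare facility credit R$34,000 → R$3,741

R$56,196 > R$3,741, so the shadow minimum tax is the binding amount.

R$56,196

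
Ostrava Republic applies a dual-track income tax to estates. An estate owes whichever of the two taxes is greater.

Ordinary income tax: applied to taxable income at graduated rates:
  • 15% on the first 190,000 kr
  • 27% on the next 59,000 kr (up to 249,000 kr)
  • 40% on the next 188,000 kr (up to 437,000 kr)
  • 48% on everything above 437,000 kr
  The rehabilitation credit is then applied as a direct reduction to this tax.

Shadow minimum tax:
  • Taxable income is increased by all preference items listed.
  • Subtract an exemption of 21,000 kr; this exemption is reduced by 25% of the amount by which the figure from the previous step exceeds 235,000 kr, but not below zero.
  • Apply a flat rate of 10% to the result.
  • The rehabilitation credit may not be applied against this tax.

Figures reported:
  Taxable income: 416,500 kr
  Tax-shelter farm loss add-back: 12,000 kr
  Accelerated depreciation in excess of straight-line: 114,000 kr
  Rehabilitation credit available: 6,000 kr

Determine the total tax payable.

105,430 kr

Ordinary income tax:
  190,000 kr × 15% = 28,500 kr
  59,000 kr × 27% = 15,930 kr
  167,500 kr × 40% = 67,000 kr
  → 111,430 kr
  Less rehabilitation credit 6,000 kr → 105,430 kr

Shadow minimum tax:
  Adjusted income: 416,500 kr + 12,000 kr + 114,000 kr = 542,500 kr
  Exemption: 25% × (542,500 kr − 235,000 kr) = 76,875 kr ≥ 21,000 kr, so the exemption is fully phased out
  Base: 542,500 kr − 0 kr = 542,500 kr
  542,500 kr × 10% = 54,250 kr

105,430 kr > 54,250 kr, so the ordinary income tax governs.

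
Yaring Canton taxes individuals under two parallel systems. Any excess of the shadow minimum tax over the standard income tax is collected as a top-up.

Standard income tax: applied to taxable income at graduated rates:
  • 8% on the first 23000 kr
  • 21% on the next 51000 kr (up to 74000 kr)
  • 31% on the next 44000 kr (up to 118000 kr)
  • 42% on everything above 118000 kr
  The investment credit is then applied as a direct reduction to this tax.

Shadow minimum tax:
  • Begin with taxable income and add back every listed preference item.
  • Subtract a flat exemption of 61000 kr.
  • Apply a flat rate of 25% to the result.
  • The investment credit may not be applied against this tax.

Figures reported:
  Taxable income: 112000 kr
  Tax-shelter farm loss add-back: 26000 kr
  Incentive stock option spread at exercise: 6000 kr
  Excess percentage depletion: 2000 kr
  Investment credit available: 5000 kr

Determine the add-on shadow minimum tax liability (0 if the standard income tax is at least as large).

1920 kr

Standard income tax:
  23000 kr × 8% = 1840 kr
  51000 kr × 21% = 10710 kr
  38000 kr × 31% = 11780 kr
  → 24330 kr
  Less investment credit 5000 kr → 19330 kr

Shadow minimum tax:
  Adjusted income: 112000 kr + 26000 kr + 6000 kr + 2000 kr = 146000 kr
  Less exemption 61000 kr → base 85000 kr
  85000 kr × 25% = 21250 kr

Excess of shadow minimum tax over standard income tax: 21250 kr − 19330 kr = 1920 kr.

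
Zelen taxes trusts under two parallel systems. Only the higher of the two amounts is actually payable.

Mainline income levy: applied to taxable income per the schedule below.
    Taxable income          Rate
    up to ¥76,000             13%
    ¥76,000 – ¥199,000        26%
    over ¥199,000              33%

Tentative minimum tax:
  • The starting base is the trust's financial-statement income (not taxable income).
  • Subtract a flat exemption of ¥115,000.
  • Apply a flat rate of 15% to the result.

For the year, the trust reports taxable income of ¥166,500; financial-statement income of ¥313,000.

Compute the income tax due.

¥33,410

Tentative minimum tax:
  Base (financial-statement income): ¥313,000
  Less exemption ¥115,000 → base ¥198,000
  ¥198,000 × 15% = ¥29,700

Mainline income levy:
  ¥76,000 × 13% = ¥9,880
  ¥90,500 × 26% = ¥23,530
  → ¥33,410

¥33,410 > ¥29,700, so the mainline income levy governs.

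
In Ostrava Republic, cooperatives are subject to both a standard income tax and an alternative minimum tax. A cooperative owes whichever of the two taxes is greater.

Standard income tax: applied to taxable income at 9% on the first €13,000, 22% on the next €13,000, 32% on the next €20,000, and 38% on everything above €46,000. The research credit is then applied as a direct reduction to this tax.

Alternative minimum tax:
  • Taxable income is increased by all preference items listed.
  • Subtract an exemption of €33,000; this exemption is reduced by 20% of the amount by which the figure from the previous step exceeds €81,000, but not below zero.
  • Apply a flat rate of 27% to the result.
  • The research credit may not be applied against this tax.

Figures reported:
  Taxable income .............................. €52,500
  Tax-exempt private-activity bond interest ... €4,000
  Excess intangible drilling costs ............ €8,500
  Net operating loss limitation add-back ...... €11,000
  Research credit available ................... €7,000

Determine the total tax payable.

Standard income tax:
  €13,000 × 9% = €1,170
  €13,000 × 22% = €2,860
  €20,000 × 32% = €6,400
  €6,500 × 38% = €2,470
  → €12,900
  Less research credit €7,000 → €5,900

Alternative minimum tax:
  Adjusted income: €52,500 + €4,000 + €8,500 + €11,000 = €76,000
  Exemption: €76,000 ≤ €81,000, so full €33,000 applies
  Base: €76,000 − €33,000 = €43,000
  €43,000 × 27% = €11,610

€11,610 > €5,900, so the alternative minimum tax is the binding amount.

€11,610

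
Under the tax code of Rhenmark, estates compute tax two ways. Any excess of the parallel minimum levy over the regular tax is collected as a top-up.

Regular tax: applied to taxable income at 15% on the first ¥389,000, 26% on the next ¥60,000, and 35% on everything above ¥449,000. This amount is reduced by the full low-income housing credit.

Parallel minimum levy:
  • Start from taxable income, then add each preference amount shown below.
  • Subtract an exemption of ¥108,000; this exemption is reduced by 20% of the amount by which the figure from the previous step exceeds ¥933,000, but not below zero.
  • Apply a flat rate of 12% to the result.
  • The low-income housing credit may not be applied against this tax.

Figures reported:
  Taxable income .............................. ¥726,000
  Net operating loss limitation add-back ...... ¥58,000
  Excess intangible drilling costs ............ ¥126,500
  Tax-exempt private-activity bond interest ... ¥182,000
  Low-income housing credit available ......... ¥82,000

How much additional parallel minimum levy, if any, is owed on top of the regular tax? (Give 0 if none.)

Parallel minimum levy:
  Adjusted income: ¥726,000 + ¥58,000 + ¥126,500 + ¥182,000 = ¥1,092,500
  Exemption: ¥108,000 − 20% × (¥1,092,500 − ¥933,000) = ¥108,000 − ¥31,900 = ¥76,100
  Base: ¥1,092,500 − ¥76,100 = ¥1,016,400
  ¥1,016,400 × 12% = ¥121,968

Regular tax:
  ¥389,000 × 15% = ¥58,350
  ¥60,000 × 26% = ¥15,600
  ¥277,000 × 35% = ¥96,950
  → ¥170,900
  Less low-income housing credit ¥82,000 → ¥88,900

Excess of parallel minimum levy over regular tax: ¥121,968 − ¥88,900 = ¥33,068.

¥33,068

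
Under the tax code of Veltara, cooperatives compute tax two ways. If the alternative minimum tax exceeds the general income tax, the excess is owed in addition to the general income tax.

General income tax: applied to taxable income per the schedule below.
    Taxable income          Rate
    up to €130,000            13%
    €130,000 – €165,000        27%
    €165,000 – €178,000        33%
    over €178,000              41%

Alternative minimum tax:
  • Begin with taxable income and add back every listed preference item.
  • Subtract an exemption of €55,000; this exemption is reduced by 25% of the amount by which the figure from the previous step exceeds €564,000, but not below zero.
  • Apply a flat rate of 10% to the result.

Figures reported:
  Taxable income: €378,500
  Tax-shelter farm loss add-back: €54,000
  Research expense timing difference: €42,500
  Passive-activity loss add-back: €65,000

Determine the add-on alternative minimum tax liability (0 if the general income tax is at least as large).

Alternative minimum tax:
  Adjusted income: €378,500 + €54,000 + €42,500 + €65,000 = €540,000
  Exemption: €540,000 ≤ €564,000, so full €55,000 applies
  Base: €540,000 − €55,000 = €485,000
  €485,000 × 10% = €48,500

General income tax:
  €130,000 × 13% = €16,900
  €35,000 × 27% = €9,450
  €13,000 × 33% = €4,290
  €200,500 × 41% = €82,205
  → €112,845

€48,500 ≤ €112,845, so no add-on is due.

€0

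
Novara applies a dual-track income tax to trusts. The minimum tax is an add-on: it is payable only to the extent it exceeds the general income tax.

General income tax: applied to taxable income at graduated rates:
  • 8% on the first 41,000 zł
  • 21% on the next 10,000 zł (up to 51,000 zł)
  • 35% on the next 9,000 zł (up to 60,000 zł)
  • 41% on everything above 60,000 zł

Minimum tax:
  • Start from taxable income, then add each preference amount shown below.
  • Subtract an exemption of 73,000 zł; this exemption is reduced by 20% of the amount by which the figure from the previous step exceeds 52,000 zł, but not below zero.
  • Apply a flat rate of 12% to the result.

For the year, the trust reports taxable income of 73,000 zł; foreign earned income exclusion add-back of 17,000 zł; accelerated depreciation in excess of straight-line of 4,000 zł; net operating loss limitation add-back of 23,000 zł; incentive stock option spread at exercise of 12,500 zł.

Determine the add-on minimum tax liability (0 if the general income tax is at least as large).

General income tax:
  41,000 zł × 8% = 3,280 zł
  10,000 zł × 21% = 2,100 zł
  9,000 zł × 35% = 3,150 zł
  13,000 zł × 41% = 5,330 zł
  → 13,860 zł

Minimum tax:
  Adjusted income: 73,000 zł + 17,000 zł + 4,000 zł + 23,000 zł + 12,500 zł = 129,500 zł
  Exemption: 73,000 zł − 20% × (129,500 zł − 52,000 zł) = 73,000 zł − 15,500 zł = 57,500 zł
  Base: 129,500 zł − 57,500 zł = 72,000 zł
  72,000 zł × 12% = 8,640 zł

8,640 zł ≤ 13,860 zł, so no add-on is due.

0 zł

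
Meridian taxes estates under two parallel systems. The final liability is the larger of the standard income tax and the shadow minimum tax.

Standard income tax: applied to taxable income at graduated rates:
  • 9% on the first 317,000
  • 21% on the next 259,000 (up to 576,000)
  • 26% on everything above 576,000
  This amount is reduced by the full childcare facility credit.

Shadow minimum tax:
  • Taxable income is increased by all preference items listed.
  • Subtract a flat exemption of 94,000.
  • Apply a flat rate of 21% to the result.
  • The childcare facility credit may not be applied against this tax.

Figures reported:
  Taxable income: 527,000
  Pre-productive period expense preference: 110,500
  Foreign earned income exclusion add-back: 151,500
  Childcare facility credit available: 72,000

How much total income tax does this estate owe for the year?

145,950

Shadow minimum tax:
  Adjusted income: 527,000 + 110,500 + 151,500 = 789,000
  Less exemption 94,000 → base 695,000
  695,000 × 21% = 145,950

Standard income tax:
  317,000 × 9% = 28,530
  210,000 × 21% = 44,100
  → 72,630
  Less childcare facility credit 72,000 → 630

145,950 > 630, so the shadow minimum tax is the binding amount.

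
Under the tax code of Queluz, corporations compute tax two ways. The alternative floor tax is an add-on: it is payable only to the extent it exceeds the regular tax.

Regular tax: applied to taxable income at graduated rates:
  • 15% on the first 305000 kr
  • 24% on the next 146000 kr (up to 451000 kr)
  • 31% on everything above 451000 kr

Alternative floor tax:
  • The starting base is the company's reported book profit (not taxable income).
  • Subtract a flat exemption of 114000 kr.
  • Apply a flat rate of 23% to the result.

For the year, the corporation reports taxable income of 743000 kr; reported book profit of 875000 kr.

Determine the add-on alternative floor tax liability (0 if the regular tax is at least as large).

Regular tax:
  305000 kr × 15% = 45750 kr
  146000 kr × 24% = 35040 kr
  292000 kr × 31% = 90520 kr
  → 171310 kr

Alternative floor tax:
  Base (reported book profit): 875000 kr
  Less exemption 114000 kr → base 761000 kr
  761000 kr × 23% = 175030 kr

Excess of alternative floor tax over regular tax: 175030 kr − 171310 kr = 3720 kr.

3720 kr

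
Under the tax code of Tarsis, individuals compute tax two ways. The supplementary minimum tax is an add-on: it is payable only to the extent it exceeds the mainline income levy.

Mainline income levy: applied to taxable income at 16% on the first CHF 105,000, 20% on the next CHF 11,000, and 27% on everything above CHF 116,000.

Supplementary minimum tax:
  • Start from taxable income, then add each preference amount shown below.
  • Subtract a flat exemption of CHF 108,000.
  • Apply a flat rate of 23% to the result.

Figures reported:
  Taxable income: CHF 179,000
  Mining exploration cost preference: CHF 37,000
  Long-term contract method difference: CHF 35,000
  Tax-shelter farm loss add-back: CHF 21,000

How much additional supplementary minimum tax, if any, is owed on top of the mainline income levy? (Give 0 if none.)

CHF 1,710

Supplementary minimum tax:
  Adjusted income: CHF 179,000 + CHF 37,000 + CHF 35,000 + CHF 21,000 = CHF 272,000
  Less exemption CHF 108,000 → base CHF 164,000
  CHF 164,000 × 23% = CHF 37,720

Mainline income levy:
  CHF 105,000 × 16% = CHF 16,800
  CHF 11,000 × 20% = CHF 2,200
  CHF 63,000 × 27% = CHF 17,010
  → CHF 36,010

Excess of supplementary minimum tax over mainline income levy: CHF 37,720 − CHF 36,010 = CHF 1,710.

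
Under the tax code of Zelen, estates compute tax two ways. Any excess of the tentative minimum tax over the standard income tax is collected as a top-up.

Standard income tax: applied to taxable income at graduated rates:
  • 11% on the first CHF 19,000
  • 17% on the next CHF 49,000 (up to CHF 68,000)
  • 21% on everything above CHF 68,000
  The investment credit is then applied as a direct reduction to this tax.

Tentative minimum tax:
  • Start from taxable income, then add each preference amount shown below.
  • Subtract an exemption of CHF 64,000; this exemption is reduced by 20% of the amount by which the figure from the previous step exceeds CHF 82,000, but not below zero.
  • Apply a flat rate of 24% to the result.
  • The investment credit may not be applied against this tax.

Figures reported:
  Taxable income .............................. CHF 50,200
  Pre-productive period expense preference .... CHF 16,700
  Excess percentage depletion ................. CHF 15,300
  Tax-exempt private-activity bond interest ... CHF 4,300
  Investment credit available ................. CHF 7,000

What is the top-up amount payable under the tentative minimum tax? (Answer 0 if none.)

CHF 5,222

Tentative minimum tax:
  Adjusted income: CHF 50,200 + CHF 16,700 + CHF 15,300 + CHF 4,300 = CHF 86,500
  Exemption: CHF 64,000 − 20% × (CHF 86,500 − CHF 82,000) = CHF 64,000 − CHF 900 = CHF 63,100
  Base: CHF 86,500 − CHF 63,100 = CHF 23,400
  CHF 23,400 × 24% = CHF 5,616

Standard income tax:
  CHF 19,000 × 11% = CHF 2,090
  CHF 31,200 × 17% = CHF 5,304
  → CHF 7,394
  Less investment credit CHF 7,000 → CHF 394

Excess of tentative minimum tax over standard income tax: CHF 5,616 − CHF 394 = CHF 5,222.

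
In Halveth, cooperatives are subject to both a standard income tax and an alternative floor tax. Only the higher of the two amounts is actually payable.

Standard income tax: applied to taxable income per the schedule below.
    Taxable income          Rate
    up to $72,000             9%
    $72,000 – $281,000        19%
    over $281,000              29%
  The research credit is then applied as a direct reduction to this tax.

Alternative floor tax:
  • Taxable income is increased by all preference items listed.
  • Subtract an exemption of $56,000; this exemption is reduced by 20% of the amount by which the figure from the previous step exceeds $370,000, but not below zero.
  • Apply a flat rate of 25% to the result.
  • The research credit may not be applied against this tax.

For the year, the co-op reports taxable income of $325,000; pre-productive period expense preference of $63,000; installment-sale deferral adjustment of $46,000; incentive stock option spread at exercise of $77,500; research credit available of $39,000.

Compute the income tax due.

Standard income tax:
  $72,000 × 9% = $6,480
  $209,000 × 19% = $39,710
  $44,000 × 29% = $12,760
  → $58,950
  Less research credit $39,000 → $19,950

Alternative floor tax:
  Adjusted income: $325,000 + $63,000 + $46,000 + $77,500 = $511,500
  Exemption: $56,000 − 20% × ($511,500 − $370,000) = $56,000 − $28,300 = $27,700
  Base: $511,500 − $27,700 = $483,800
  $483,800 × 25% = $120,950

$120,950 > $19,950, so the alternative floor tax is the binding amount.

$120,950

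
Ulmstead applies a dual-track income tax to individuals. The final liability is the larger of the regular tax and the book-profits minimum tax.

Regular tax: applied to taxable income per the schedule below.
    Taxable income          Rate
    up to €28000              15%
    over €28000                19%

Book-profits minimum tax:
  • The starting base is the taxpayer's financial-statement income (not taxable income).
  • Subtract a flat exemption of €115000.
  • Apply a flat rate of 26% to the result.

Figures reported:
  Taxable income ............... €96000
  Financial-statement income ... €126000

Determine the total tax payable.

€17120

Regular tax:
  €28000 × 15% = €4200
  €68000 × 19% = €12920
  → €17120

Book-profits minimum tax:
  Base (financial-statement income): €126000
  Less exemption €115000 → base €11000
  €11000 × 26% = €2860

€17120 > €2860, so the regular tax governs.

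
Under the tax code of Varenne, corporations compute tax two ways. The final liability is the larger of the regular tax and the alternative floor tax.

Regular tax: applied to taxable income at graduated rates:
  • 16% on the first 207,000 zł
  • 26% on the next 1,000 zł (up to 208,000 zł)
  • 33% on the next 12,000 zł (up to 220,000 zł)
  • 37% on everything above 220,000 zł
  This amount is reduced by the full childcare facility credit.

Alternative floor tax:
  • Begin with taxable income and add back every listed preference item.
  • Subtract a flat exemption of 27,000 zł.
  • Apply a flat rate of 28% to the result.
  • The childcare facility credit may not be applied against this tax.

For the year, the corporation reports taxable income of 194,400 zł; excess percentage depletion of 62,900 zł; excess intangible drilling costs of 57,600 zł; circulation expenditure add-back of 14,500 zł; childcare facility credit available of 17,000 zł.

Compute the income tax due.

Regular tax:
  194,400 zł × 16% = 31,104 zł
  Less childcare facility credit 17,000 zł → 14,104 zł

Alternative floor tax:
  Adjusted income: 194,400 zł + 62,900 zł + 57,600 zł + 14,500 zł = 329,400 zł
  Less exemption 27,000 zł → base 302,400 zł
  302,400 zł × 28% = 84,672 zł

84,672 zł > 14,104 zł, so the alternative floor tax is the binding amount.

84,672 zł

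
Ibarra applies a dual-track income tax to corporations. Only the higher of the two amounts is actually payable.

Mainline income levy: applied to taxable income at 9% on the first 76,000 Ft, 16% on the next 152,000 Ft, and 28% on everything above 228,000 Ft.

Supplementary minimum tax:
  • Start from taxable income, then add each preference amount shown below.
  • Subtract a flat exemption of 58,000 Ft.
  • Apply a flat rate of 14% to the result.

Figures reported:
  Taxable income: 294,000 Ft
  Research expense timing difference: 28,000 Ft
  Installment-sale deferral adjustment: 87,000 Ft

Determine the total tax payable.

49,640 Ft

Mainline income levy:
  76,000 Ft × 9% = 6,840 Ft
  152,000 Ft × 16% = 24,320 Ft
  66,000 Ft × 28% = 18,480 Ft
  → 49,640 Ft

Supplementary minimum tax:
  Adjusted income: 294,000 Ft + 28,000 Ft + 87,000 Ft = 409,000 Ft
  Less exemption 58,000 Ft → base 351,000 Ft
  351,000 Ft × 14% = 49,140 Ft

49,640 Ft > 49,140 Ft, so the mainline income levy governs.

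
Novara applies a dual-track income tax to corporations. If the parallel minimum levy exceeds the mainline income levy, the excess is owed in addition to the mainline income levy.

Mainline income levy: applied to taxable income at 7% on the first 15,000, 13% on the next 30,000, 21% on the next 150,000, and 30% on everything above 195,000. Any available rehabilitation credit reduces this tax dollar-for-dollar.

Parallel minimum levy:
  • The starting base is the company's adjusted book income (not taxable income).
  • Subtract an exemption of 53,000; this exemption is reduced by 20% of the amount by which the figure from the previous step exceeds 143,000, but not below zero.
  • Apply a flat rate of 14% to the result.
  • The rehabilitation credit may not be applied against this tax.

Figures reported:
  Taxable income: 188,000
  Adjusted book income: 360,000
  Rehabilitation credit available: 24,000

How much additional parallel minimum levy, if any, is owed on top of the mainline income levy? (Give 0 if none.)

38,076

Parallel minimum levy:
  Base (adjusted book income): 360,000
  Exemption: 53,000 − 20% × (360,000 − 143,000) = 53,000 − 43,400 = 9,600
  Base: 360,000 − 9,600 = 350,400
  350,400 × 14% = 49,056

Mainline income levy:
  15,000 × 7% = 1,050
  30,000 × 13% = 3,900
  143,000 × 21% = 30,030
  → 34,980
  Less rehabilitation credit 24,000 → 10,980

Excess of parallel minimum levy over mainline income levy: 49,056 − 10,980 = 38,076.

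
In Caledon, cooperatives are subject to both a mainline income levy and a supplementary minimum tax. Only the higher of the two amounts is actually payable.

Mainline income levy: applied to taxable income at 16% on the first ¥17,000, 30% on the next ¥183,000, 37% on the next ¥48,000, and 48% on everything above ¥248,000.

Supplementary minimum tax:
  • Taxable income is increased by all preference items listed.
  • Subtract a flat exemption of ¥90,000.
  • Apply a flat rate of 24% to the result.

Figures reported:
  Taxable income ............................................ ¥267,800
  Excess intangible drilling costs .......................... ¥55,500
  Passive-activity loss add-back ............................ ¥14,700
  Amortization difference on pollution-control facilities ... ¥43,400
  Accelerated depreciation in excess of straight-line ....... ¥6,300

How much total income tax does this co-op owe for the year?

Mainline income levy:
  ¥17,000 × 16% = ¥2,720
  ¥183,000 × 30% = ¥54,900
  ¥48,000 × 37% = ¥17,760
  ¥19,800 × 48% = ¥9,504
  → ¥84,884

Supplementary minimum tax:
  Adjusted income: ¥267,800 + ¥55,500 + ¥14,700 + ¥43,400 + ¥6,300 = ¥387,700
  Less exemption ¥90,000 → base ¥297,700
  ¥297,700 × 24% = ¥71,448

¥84,884 > ¥71,448, so the mainline income levy governs.

¥84,884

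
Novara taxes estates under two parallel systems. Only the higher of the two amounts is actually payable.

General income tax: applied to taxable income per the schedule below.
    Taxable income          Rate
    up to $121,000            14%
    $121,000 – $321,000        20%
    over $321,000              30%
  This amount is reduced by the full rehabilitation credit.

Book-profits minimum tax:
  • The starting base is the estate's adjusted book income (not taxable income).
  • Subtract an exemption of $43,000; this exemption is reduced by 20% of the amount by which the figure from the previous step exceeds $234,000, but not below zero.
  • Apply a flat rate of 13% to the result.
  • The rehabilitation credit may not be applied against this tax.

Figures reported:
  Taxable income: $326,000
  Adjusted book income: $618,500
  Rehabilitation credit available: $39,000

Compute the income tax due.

General income tax:
  $121,000 × 14% = $16,940
  $200,000 × 20% = $40,000
  $5,000 × 30% = $1,500
  → $58,440
  Less rehabilitation credit $39,000 → $19,440

Book-profits minimum tax:
  Base (adjusted book income): $618,500
  Exemption: 20% × ($618,500 − $234,000) = $76,900 ≥ $43,000, so the exemption is fully phased out
  Base: $618,500 − $0 = $618,500
  $618,500 × 13% = $80,405

$80,405 > $19,440, so the book-profits minimum tax is the binding amount.

$80,405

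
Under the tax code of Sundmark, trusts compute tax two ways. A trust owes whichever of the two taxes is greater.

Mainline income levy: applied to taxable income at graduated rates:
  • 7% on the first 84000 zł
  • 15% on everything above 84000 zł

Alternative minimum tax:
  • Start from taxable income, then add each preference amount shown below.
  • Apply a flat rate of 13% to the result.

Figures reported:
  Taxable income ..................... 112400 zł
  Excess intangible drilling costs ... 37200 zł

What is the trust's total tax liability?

19448 zł

Alternative minimum tax:
  Adjusted income: 112400 zł + 37200 zł = 149600 zł
  149600 zł × 13% = 19448 zł

Mainline income levy:
  84000 zł × 7% = 5880 zł
  28400 zł × 15% = 4260 zł
  → 10140 zł

19448 zł > 10140 zł, so the alternative minimum tax is the binding amount.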